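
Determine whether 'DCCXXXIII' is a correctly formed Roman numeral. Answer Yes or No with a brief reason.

'DCCXXXIII': Check the rules: uses only the symbols I, V, X, L, C, D, M; no symbol is repeated more than three times in a row; V, L and D each appear at most once; no smaller symbol precedes a larger one (values never increase from left to right). Value: D (500) + C (100) + C (100) + X (10) + X (10) + X (10) + I (1) + I (1) + I (1) = 733. So it is a valid standard Roman numeral.

Yes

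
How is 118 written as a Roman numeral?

Convert 118 to Roman numerals:
  118 contains 1×100 (C)
  18 contains 1×10 (X)
  8 contains 1×5 (V)
  3 contains 3×1 (III)

CXVIII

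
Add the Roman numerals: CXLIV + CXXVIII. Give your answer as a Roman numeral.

CXLIV = 144
CXXVIII = 128
144 + 128 = 272

CCLXXII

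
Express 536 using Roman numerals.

Convert 536 to Roman numerals:
  536 contains 1×500 (D)
  36 contains 3×10 (XXX)
  6 contains 1×5 (V)
  1 contains 1×1 (I)

DXXXVI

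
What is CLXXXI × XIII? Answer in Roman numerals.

CLXXXI = 181
XIII = 13
181 × 13 = 2353

MMCCCLIII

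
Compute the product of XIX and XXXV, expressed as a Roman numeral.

XIX = 19
XXXV = 35
19 × 35 = 665

DCLXV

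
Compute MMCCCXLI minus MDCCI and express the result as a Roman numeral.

MMCCCXLI = 2341
MDCCI = 1701
2341 - 1701 = 640

DCXL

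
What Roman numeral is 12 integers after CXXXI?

CXXXI = 131
131 + 12 = 143

CXLIII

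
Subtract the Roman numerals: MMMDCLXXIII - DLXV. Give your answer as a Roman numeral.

MMMDCLXXIII = 3673
DLXV = 565
3673 - 565 = 3108

MMMCVIII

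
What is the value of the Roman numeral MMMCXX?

MMMCXX: M=1000, M=1000, M=1000, C=100, X=10, X=10
1000 + 1000 + 1000 + 100 + 10 + 10 = 3120

3120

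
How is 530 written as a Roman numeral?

Convert 530 to Roman numerals:
  530 contains 1×500 (D)
  30 contains 3×10 (XXX)

DXXX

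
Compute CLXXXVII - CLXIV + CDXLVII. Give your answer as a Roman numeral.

CLXXXVII = 187, CLXIV = 164, CDXLVII = 447
187 - 164 = 23
23 + 447 = 470

CDLXX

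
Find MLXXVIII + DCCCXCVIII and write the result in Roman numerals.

MLXXVIII = 1078
DCCCXCVIII = 898
1078 + 898 = 1976

MCMLXXVI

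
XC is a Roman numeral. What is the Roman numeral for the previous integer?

XC = 90; previous is 89

LXXXIX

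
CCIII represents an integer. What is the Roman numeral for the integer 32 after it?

CCIII = 203
203 + 32 = 235

CCXXXV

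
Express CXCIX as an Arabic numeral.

CXCIX: C=100, XC=90, IX=9
100 + 90 + 9 = 199

199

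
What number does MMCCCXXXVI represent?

MMCCCXXXVI: M=1000, M=1000, C=100, C=100, C=100, X=10, X=10, X=10, V=5, I=1
1000 + 1000 + 100 + 100 + 100 + 10 + 10 + 10 + 5 + 1 = 2336

2336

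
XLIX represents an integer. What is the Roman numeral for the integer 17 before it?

XLIX = 49
49 - 17 = 32

XXXII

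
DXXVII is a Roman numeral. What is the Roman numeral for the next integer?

DXXVII = 527; next is 528

DXXVIII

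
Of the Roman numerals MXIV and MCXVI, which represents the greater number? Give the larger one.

MXIV = 1014
MCXVI = 1116
1116 is larger

MCXVI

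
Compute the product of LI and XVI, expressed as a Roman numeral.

LI = 51
XVI = 16
51 × 16 = 816

DCCCXVI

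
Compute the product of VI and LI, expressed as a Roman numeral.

VI = 6
LI = 51
6 × 51 = 306

CCCVI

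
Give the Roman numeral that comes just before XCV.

XCV = 95, so the previous integer is 95 - 1 = 94

XCIV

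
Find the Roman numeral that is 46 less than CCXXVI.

CCXXVI = 226
226 - 46 = 180

CLXXX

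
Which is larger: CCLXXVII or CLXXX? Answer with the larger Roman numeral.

CCLXXVII = 277
CLXXX = 180
277 is larger

CCLXXVII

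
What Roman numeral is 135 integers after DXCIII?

DXCIII = 593
593 + 135 = 728

DCCXXVIII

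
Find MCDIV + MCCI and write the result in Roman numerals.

MCDIV = 1404
MCCI = 1201
1404 + 1201 = 2605

MMDCV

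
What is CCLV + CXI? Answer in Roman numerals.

CCLV = 255
CXI = 111
255 + 111 = 366

CCCLXVI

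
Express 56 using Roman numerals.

Convert 56 to Roman numerals:
  56 contains 1×50 (L)
  6 contains 1×5 (V)
  1 contains 1×1 (I)

LVI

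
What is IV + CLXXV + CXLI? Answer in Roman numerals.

IV = 4, CLXXV = 175, CXLI = 141
4 + 175 = 179
179 + 141 = 320

CCCXX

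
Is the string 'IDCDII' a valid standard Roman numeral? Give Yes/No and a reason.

'IDCDII': D should not appear more than once

No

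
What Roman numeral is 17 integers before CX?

CX = 110
110 - 17 = 93

XCIII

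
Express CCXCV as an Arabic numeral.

CCXCV: C=100, C=100, XC=90, V=5
100 + 100 + 90 + 5 = 295

295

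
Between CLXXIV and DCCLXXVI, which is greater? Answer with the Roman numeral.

CLXXIV = 174
DCCLXXVI = 776
776 is larger

DCCLXXVI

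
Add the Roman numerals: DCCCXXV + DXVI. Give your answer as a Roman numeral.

DCCCXXV = 825
DXVI = 516
825 + 516 = 1341

MCCCXLI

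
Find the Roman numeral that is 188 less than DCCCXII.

DCCCXII = 812
812 - 188 = 624

DCXXIV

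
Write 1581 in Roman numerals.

Convert 1581 to Roman numerals:
  1581 contains 1×1000 (M)
  581 contains 1×500 (D)
  81 contains 1×50 (L)
  31 contains 3×10 (XXX)
  1 contains 1×1 (I)

MDLXXXI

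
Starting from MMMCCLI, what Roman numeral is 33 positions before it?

MMMCCLI = 3251
3251 - 33 = 3218

MMMCCXVIII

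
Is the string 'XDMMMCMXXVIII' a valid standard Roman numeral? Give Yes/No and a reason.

'XDMMMCMXXVIII': Invalid subtractive combination: XD

No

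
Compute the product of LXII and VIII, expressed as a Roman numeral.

LXII = 62
VIII = 8
62 × 8 = 496

CDXCVI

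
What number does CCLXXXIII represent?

CCLXXXIII: C=100, C=100, L=50, X=10, X=10, X=10, I=1, I=1, I=1
100 + 100 + 50 + 10 + 10 + 10 + 1 + 1 + 1 = 283

283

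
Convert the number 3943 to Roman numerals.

Convert 3943 to Roman numerals:
  3943 contains 3×1000 (MMM)
  943 contains 1×900 (CM)
  43 contains 1×40 (XL)
  3 contains 3×1 (III)

MMMCMXLIII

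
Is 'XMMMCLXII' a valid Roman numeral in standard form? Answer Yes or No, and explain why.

'XMMMCLXII': Invalid subtractive combination: XM

No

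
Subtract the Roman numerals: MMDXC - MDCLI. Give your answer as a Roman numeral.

MMDXC = 2590
MDCLI = 1651
2590 - 1651 = 939

CMXXXIX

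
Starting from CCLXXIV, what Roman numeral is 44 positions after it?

CCLXXIV = 274
274 + 44 = 318

CCCXVIII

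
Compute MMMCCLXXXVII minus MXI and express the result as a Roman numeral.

MMMCCLXXXVII = 3287
MXI = 1011
3287 - 1011 = 2276

MMCCLXXVI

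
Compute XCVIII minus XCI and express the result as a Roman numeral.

XCVIII = 98
XCI = 91
98 - 91 = 7

VII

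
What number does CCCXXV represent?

CCCXXV: C=100, C=100, C=100, X=10, X=10, V=5
100 + 100 + 100 + 10 + 10 + 5 = 325

325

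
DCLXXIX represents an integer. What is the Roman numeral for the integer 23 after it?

DCLXXIX = 679
679 + 23 = 702

DCCII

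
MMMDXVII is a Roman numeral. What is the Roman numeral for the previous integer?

MMMDXVII = 3517, so the previous integer is 3517 - 1 = 3516

MMMDXVI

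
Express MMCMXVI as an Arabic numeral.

MMCMXVI: M=1000, M=1000, CM=900, X=10, V=5, I=1
1000 + 1000 + 900 + 10 + 5 + 1 = 2916

2916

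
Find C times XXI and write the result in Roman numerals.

C = 100
XXI = 21
100 × 21 = 2100

MMC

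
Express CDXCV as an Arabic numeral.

CDXCV: CD=400, XC=90, V=5
400 + 90 + 5 = 495

495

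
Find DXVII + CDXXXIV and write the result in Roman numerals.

DXVII = 517
CDXXXIV = 434
517 + 434 = 951

CMLI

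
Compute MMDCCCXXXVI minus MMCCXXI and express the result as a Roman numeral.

MMDCCCXXXVI = 2836
MMCCXXI = 2221
2836 - 2221 = 615

DCXV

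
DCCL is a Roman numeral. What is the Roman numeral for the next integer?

DCCL = 750; next is 751

DCCLI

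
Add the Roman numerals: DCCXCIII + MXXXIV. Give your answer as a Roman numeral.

DCCXCIII = 793
MXXXIV = 1034
793 + 1034 = 1827

MDCCCXXVII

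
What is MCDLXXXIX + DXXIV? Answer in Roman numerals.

MCDLXXXIX = 1489
DXXIV = 524
1489 + 524 = 2013

MMXIII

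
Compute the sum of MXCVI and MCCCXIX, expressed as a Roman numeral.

MXCVI = 1096
MCCCXIX = 1319
1096 + 1319 = 2415

MMCDXV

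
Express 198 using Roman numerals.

Convert 198 to Roman numerals:
  198 contains 1×100 (C)
  98 contains 1×90 (XC)
  8 contains 1×5 (V)
  3 contains 3×1 (III)

CXCVIII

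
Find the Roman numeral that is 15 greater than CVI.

CVI = 106
106 + 15 = 121

CXXI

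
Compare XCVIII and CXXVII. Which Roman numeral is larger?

XCVIII = 98
CXXVII = 127
127 is larger

CXXVII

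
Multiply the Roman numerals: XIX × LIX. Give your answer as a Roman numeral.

XIX = 19
LIX = 59
19 × 59 = 1121

MCXXI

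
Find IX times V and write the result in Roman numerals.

IX = 9
V = 5
9 × 5 = 45

XLV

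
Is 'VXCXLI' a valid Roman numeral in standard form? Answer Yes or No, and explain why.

'VXCXLI': Invalid subtractive combination: VX

No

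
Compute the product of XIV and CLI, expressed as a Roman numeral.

XIV = 14
CLI = 151
14 × 151 = 2114

MMCXIV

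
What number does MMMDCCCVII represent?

MMMDCCCVII: M=1000, M=1000, M=1000, D=500, C=100, C=100, C=100, V=5, I=1, I=1
1000 + 1000 + 1000 + 500 + 100 + 100 + 100 + 5 + 1 + 1 = 3807

3807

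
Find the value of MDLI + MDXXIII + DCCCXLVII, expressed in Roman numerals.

MDLI = 1551, MDXXIII = 1523, DCCCXLVII = 847
1551 + 1523 = 3074
3074 + 847 = 3921

MMMCMXXI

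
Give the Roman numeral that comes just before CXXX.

CXXX = 130; previous is 129

CXXIX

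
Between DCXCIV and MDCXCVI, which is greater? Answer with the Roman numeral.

DCXCIV = 694
MDCXCVI = 1696
1696 is larger

MDCXCVI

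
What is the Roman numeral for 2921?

Convert 2921 to Roman numerals:
  2921 contains 2×1000 (MM)
  921 contains 1×900 (CM)
  21 contains 2×10 (XX)
  1 contains 1×1 (I)

MMCMXXI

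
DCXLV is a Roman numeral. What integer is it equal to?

DCXLV: D=500, C=100, XL=40, V=5
500 + 100 + 40 + 5 = 645

645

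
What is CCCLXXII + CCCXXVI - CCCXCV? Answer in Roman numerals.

CCCLXXII = 372, CCCXXVI = 326, CCCXCV = 395
372 + 326 = 698
698 - 395 = 303

CCCIII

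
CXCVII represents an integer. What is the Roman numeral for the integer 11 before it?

CXCVII = 197
197 - 11 = 186

CLXXXVI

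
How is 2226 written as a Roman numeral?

Convert 2226 to Roman numerals:
  2226 contains 2×1000 (MM)
  226 contains 2×100 (CC)
  26 contains 2×10 (XX)
  6 contains 1×5 (V)
  1 contains 1×1 (I)

MMCCXXVI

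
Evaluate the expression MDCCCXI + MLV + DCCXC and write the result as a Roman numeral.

MDCCCXI = 1811, MLV = 1055, DCCXC = 790
1811 + 1055 = 2866
2866 + 790 = 3656

MMMDCLVI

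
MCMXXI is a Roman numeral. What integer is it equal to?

MCMXXI: M=1000, CM=900, X=10, X=10, I=1
1000 + 900 + 10 + 10 + 1 = 1921

1921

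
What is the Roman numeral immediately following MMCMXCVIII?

MMCMXCVIII = 2998, so the next integer is 2998 + 1 = 2999

MMCMXCIX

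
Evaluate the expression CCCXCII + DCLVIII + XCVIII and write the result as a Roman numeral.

CCCXCII = 392, DCLVIII = 658, XCVIII = 98
392 + 658 = 1050
1050 + 98 = 1148

MCXLVIII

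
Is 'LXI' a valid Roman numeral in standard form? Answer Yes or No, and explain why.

'LXI': Check the rules: uses only the symbols I, V, X, L, C, D, M; no symbol is repeated more than three times in a row; V, L and D each appear at most once; no smaller symbol precedes a larger one (values never increase from left to right). Value: L (50) + X (10) + I (1) = 61. So it is a valid standard Roman numeral.

Yes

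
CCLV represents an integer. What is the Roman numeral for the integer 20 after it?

CCLV = 255
255 + 20 = 275

CCLXXV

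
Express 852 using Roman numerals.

Convert 852 to Roman numerals:
  852 contains 1×500 (D)
  352 contains 3×100 (CCC)
  52 contains 1×50 (L)
  2 contains 2×1 (II)

DCCCLII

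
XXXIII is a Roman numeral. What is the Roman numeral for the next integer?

XXXIII = 33; next is 34

XXXIV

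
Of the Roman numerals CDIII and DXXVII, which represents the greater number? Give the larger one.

CDIII = 403
DXXVII = 527
527 is larger

DXXVII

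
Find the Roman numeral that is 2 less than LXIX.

LXIX = 69
69 - 2 = 67

LXVII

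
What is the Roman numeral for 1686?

Convert 1686 to Roman numerals:
  1686 contains 1×1000 (M)
  686 contains 1×500 (D)
  186 contains 1×100 (C)
  86 contains 1×50 (L)
  36 contains 3×10 (XXX)
  6 contains 1×5 (V)
  1 contains 1×1 (I)

MDCLXXXVI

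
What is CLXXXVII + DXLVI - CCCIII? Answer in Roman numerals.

CLXXXVII = 187, DXLVI = 546, CCCIII = 303
187 + 546 = 733
733 - 303 = 430

CDXXX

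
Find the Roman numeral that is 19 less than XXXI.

XXXI = 31
31 - 19 = 12

XII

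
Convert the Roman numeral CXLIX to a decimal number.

CXLIX: C=100, XL=40, IX=9
100 + 40 + 9 = 149

149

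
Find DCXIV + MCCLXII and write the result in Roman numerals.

DCXIV = 614
MCCLXII = 1262
614 + 1262 = 1876

MDCCCLXXVI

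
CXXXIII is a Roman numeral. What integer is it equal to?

CXXXIII: C=100, X=10, X=10, X=10, I=1, I=1, I=1
100 + 10 + 10 + 10 + 1 + 1 + 1 = 133

133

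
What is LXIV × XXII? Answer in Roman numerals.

LXIV = 64
XXII = 22
64 × 22 = 1408

MCDVIII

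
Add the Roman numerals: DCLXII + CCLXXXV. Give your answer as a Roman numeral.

DCLXII = 662
CCLXXXV = 285
662 + 285 = 947

CMXLVII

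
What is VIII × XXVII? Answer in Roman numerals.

VIII = 8
XXVII = 27
8 × 27 = 216

CCXVI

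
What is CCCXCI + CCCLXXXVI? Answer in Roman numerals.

CCCXCI = 391
CCCLXXXVI = 386
391 + 386 = 777

DCCLXXVII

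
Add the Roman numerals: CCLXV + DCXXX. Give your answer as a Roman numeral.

CCLXV = 265
DCXXX = 630
265 + 630 = 895

DCCCXCV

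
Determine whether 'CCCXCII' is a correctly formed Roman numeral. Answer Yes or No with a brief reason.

'CCCXCII': Check the rules: uses only the symbols I, V, X, L, C, D, M; no symbol is repeated more than three times in a row; V, L and D each appear at most once; the only place a smaller symbol precedes a larger one is the allowed subtractive pair XC, the symbol right after such a pair (if any) is smaller than the pair's first symbol, and otherwise the values never increase from left to right. Value: C (100) + C (100) + C (100) + XC (90) + I (1) + I (1) = 392. So it is a valid standard Roman numeral.

Yes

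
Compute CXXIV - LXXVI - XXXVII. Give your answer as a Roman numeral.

CXXIV = 124, LXXVI = 76, XXXVII = 37
124 - 76 = 48
48 - 37 = 11

XI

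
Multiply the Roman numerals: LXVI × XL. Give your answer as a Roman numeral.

LXVI = 66
XL = 40
66 × 40 = 2640

MMDCXL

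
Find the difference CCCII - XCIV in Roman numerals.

CCCII = 302
XCIV = 94
302 - 94 = 208

CCVIII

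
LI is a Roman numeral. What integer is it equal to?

LI: L=50, I=1
50 + 1 = 51

51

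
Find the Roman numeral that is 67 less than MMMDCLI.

MMMDCLI = 3651
3651 - 67 = 3584

MMMDLXXXIV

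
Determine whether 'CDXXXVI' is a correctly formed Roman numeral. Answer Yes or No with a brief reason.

'CDXXXVI': Check the rules: uses only the symbols I, V, X, L, C, D, M; no symbol is repeated more than three times in a row; V, L and D each appear at most once; the only place a smaller symbol precedes a larger one is the allowed subtractive pair CD, the symbol right after such a pair (if any) is smaller than the pair's first symbol, and otherwise the values never increase from left to right. Value: CD (400) + X (10) + X (10) + X (10) + V (5) + I (1) = 436. So it is a valid standard Roman numeral.

Yes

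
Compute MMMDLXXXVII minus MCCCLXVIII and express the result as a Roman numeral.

MMMDLXXXVII = 3587
MCCCLXVIII = 1368
3587 - 1368 = 2219

MMCCXIX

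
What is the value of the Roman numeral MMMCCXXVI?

MMMCCXXVI: M=1000, M=1000, M=1000, C=100, C=100, X=10, X=10, V=5, I=1
1000 + 1000 + 1000 + 100 + 100 + 10 + 10 + 5 + 1 = 3226

3226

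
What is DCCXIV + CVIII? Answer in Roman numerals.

DCCXIV = 714
CVIII = 108
714 + 108 = 822

DCCCXXII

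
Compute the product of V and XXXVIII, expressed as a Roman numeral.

V = 5
XXXVIII = 38
5 × 38 = 190

CXC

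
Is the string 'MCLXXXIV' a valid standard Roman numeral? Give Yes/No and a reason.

'MCLXXXIV': Check the rules: uses only the symbols I, V, X, L, C, D, M; no symbol is repeated more than three times in a row; V, L and D each appear at most once; the only place a smaller symbol precedes a larger one is the allowed subtractive pair IV, the symbol right after such a pair (if any) is smaller than the pair's first symbol, and otherwise the values never increase from left to right. Value: M (1000) + C (100) + L (50) + X (10) + X (10) + X (10) + IV (4) = 1184. So it is a valid standard Roman numeral.

Yes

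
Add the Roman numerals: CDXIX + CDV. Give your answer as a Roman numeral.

CDXIX = 419
CDV = 405
419 + 405 = 824

DCCCXXIV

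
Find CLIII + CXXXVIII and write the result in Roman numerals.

CLIII = 153
CXXXVIII = 138
153 + 138 = 291

CCXCI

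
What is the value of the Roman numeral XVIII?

XVIII: X=10, V=5, I=1, I=1, I=1
10 + 5 + 1 + 1 + 1 = 18

18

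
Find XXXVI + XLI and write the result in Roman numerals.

XXXVI = 36
XLI = 41
36 + 41 = 77

LXXVII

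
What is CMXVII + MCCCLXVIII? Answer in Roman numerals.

CMXVII = 917
MCCCLXVIII = 1368
917 + 1368 = 2285

MMCCLXXXV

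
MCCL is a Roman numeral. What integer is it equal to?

MCCL: M=1000, C=100, C=100, L=50
1000 + 100 + 100 + 50 = 1250

1250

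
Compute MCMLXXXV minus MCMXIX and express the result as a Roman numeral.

MCMLXXXV = 1985
MCMXIX = 1919
1985 - 1919 = 66

LXVI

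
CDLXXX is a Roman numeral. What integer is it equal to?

CDLXXX: CD=400, L=50, X=10, X=10, X=10
400 + 50 + 10 + 10 + 10 = 480

480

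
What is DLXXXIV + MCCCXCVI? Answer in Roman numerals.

DLXXXIV = 584
MCCCXCVI = 1396
584 + 1396 = 1980

MCMLXXX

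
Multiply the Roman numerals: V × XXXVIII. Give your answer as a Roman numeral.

V = 5
XXXVIII = 38
5 × 38 = 190

CXC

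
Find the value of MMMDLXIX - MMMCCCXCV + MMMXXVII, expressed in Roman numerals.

MMMDLXIX = 3569, MMMCCCXCV = 3395, MMMXXVII = 3027
3569 - 3395 = 174
174 + 3027 = 3201

MMMCCI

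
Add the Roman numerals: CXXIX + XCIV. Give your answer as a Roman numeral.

CXXIX = 129
XCIV = 94
129 + 94 = 223

CCXXIII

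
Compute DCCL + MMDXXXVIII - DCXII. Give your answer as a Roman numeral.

DCCL = 750, MMDXXXVIII = 2538, DCXII = 612
750 + 2538 = 3288
3288 - 612 = 2676

MMDCLXXVI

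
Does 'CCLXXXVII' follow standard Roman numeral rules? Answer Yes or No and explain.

'CCLXXXVII': Check the rules: uses only the symbols I, V, X, L, C, D, M; no symbol is repeated more than three times in a row; V, L and D each appear at most once; no smaller symbol precedes a larger one (values never increase from left to right). Value: C (100) + C (100) + L (50) + X (10) + X (10) + X (10) + V (5) + I (1) + I (1) = 287. So it is a valid standard Roman numeral.

Yes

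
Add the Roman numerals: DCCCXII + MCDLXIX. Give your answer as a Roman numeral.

DCCCXII = 812
MCDLXIX = 1469
812 + 1469 = 2281

MMCCLXXXI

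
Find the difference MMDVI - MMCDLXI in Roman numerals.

MMDVI = 2506
MMCDLXI = 2461
2506 - 2461 = 45

XLV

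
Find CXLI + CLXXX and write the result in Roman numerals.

CXLI = 141
CLXXX = 180
141 + 180 = 321

CCCXXI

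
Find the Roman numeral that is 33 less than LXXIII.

LXXIII = 73
73 - 33 = 40

XL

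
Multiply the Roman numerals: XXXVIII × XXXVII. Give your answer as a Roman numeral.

XXXVIII = 38
XXXVII = 37
38 × 37 = 1406

MCDVI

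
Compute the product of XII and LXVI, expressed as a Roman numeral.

XII = 12
LXVI = 66
12 × 66 = 792

DCCXCII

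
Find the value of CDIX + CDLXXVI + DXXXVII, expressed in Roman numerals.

CDIX = 409, CDLXXVI = 476, DXXXVII = 537
409 + 476 = 885
885 + 537 = 1422

MCDXXII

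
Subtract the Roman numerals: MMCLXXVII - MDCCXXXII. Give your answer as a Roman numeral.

MMCLXXVII = 2177
MDCCXXXII = 1732
2177 - 1732 = 445

CDXLV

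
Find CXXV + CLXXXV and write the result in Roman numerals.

CXXV = 125
CLXXXV = 185
125 + 185 = 310

CCCX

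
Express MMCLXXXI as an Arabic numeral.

MMCLXXXI: M=1000, M=1000, C=100, L=50, X=10, X=10, X=10, I=1
1000 + 1000 + 100 + 50 + 10 + 10 + 10 + 1 = 2181

2181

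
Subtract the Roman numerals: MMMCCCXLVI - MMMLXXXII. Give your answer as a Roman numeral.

MMMCCCXLVI = 3346
MMMLXXXII = 3082
3346 - 3082 = 264

CCLXIV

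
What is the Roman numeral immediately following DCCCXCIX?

DCCCXCIX = 899, so the next integer is 899 + 1 = 900

CM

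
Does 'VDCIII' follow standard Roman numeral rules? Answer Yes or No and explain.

'VDCIII': Invalid subtractive combination: VD

No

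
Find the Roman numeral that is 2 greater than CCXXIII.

CCXXIII = 223
223 + 2 = 225

CCXXV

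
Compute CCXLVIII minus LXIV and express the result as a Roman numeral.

CCXLVIII = 248
LXIV = 64
248 - 64 = 184

CLXXXIV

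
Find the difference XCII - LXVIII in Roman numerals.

XCII = 92
LXVIII = 68
92 - 68 = 24

XXIV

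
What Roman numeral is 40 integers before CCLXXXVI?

CCLXXXVI = 286
286 - 40 = 246

CCXLVI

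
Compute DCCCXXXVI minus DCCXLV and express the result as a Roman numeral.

DCCCXXXVI = 836
DCCXLV = 745
836 - 745 = 91

XCI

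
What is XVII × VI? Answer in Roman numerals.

XVII = 17
VI = 6
17 × 6 = 102

CII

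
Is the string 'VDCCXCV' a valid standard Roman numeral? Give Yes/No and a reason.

'VDCCXCV': V should not appear more than once

No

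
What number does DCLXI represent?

DCLXI: D=500, C=100, L=50, X=10, I=1
500 + 100 + 50 + 10 + 1 = 661

661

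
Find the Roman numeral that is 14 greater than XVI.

XVI = 16
16 + 14 = 30

XXX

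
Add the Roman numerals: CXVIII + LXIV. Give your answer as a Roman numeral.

CXVIII = 118
LXIV = 64
118 + 64 = 182

CLXXXII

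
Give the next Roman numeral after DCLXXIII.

DCLXXIII = 673; next is 674

DCLXXIV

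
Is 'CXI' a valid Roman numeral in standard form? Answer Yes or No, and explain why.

'CXI': Check the rules: uses only the symbols I, V, X, L, C, D, M; no symbol is repeated more than three times in a row; V, L and D each appear at most once; no smaller symbol precedes a larger one (values never increase from left to right). Value: C (100) + X (10) + I (1) = 111. So it is a valid standard Roman numeral.

Yes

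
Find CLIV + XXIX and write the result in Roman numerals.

CLIV = 154
XXIX = 29
154 + 29 = 183

CLXXXIII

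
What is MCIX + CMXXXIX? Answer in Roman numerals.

MCIX = 1109
CMXXXIX = 939
1109 + 939 = 2048

MMXLVIII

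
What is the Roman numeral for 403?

Convert 403 to Roman numerals:
  403 contains 1×400 (CD)
  3 contains 3×1 (III)

CDIII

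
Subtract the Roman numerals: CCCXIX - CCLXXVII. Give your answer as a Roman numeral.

CCCXIX = 319
CCLXXVII = 277
319 - 277 = 42

XLII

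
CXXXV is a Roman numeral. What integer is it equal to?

CXXXV: C=100, X=10, X=10, X=10, V=5
100 + 10 + 10 + 10 + 5 = 135

135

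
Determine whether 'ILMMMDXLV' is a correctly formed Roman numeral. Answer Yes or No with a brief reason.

'ILMMMDXLV': L should not appear more than once

No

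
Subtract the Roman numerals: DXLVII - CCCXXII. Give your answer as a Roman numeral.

DXLVII = 547
CCCXXII = 322
547 - 322 = 225

CCXXV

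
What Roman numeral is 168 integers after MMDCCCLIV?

MMDCCCLIV = 2854
2854 + 168 = 3022

MMMXXII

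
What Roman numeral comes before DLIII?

DLIII = 553; previous is 552

DLII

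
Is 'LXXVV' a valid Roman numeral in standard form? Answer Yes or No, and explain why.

'LXXVV': V should not appear more than once

No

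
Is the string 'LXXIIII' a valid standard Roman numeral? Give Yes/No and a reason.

'LXXIIII': More than 3 consecutive I's

No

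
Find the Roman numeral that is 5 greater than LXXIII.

LXXIII = 73
73 + 5 = 78

LXXVIII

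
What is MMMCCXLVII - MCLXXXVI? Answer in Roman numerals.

MMMCCXLVII = 3247
MCLXXXVI = 1186
3247 - 1186 = 2061

MMLXI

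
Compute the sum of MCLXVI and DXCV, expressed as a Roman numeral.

MCLXVI = 1166
DXCV = 595
1166 + 595 = 1761

MDCCLXI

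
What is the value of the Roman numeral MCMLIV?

MCMLIV: M=1000, CM=900, L=50, IV=4
1000 + 900 + 50 + 4 = 1954

1954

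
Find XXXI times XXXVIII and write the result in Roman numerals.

XXXI = 31
XXXVIII = 38
31 × 38 = 1178

MCLXXVIII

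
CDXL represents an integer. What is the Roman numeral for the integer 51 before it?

CDXL = 440
440 - 51 = 389

CCCLXXXIX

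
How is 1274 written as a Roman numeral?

Convert 1274 to Roman numerals:
  1274 contains 1×1000 (M)
  274 contains 2×100 (CC)
  74 contains 1×50 (L)
  24 contains 2×10 (XX)
  4 contains 1×4 (IV)

MCCLXXIV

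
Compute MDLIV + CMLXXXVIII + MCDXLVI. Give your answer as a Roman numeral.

MDLIV = 1554, CMLXXXVIII = 988, MCDXLVI = 1446
1554 + 988 = 2542
2542 + 1446 = 3988

MMMCMLXXXVIII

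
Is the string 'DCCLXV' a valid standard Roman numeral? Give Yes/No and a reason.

'DCCLXV': Check the rules: uses only the symbols I, V, X, L, C, D, M; no symbol is repeated more than three times in a row; V, L and D each appear at most once; no smaller symbol precedes a larger one (values never increase from left to right). Value: D (500) + C (100) + C (100) + L (50) + X (10) + V (5) = 765. So it is a valid standard Roman numeral.

Yes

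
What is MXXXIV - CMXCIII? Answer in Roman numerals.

MXXXIV = 1034
CMXCIII = 993
1034 - 993 = 41

XLI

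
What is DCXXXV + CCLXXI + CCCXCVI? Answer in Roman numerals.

DCXXXV = 635, CCLXXI = 271, CCCXCVI = 396
635 + 271 = 906
906 + 396 = 1302

MCCCII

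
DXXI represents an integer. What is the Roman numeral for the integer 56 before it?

DXXI = 521
521 - 56 = 465

CDLXV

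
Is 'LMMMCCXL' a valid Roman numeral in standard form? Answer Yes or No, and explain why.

'LMMMCCXL': L should not appear more than once

No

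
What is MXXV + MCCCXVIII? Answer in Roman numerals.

MXXV = 1025
MCCCXVIII = 1318
1025 + 1318 = 2343

MMCCCXLIII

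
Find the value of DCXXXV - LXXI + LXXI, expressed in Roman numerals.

DCXXXV = 635, LXXI = 71, LXXI = 71
635 - 71 = 564
564 + 71 = 635

DCXXXV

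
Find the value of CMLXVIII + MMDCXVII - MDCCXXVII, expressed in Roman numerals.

CMLXVIII = 968, MMDCXVII = 2617, MDCCXXVII = 1727
968 + 2617 = 3585
3585 - 1727 = 1858

MDCCCLVIII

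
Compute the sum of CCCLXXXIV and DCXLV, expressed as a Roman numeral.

CCCLXXXIV = 384
DCXLV = 645
384 + 645 = 1029

MXXIX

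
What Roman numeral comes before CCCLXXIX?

CCCLXXIX = 379; previous is 378

CCCLXXVIII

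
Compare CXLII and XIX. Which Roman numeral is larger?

CXLII = 142
XIX = 19
142 is larger

CXLII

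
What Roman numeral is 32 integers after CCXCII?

CCXCII = 292
292 + 32 = 324

CCCXXIV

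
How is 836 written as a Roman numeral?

Convert 836 to Roman numerals:
  836 contains 1×500 (D)
  336 contains 3×100 (CCC)
  36 contains 3×10 (XXX)
  6 contains 1×5 (V)
  1 contains 1×1 (I)

DCCCXXXVI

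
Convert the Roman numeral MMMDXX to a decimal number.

MMMDXX: M=1000, M=1000, M=1000, D=500, X=10, X=10
1000 + 1000 + 1000 + 500 + 10 + 10 = 3520

3520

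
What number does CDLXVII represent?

CDLXVII: CD=400, L=50, X=10, V=5, I=1, I=1
400 + 50 + 10 + 5 + 1 + 1 = 467

467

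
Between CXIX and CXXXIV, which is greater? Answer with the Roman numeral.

CXIX = 119
CXXXIV = 134
134 is larger

CXXXIV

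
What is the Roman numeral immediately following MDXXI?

MDXXI = 1521, so the next integer is 1521 + 1 = 1522

MDXXII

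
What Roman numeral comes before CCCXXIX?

CCCXXIX = 329; previous is 328

CCCXXVIII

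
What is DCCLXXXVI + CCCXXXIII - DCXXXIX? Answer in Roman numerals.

DCCLXXXVI = 786, CCCXXXIII = 333, DCXXXIX = 639
786 + 333 = 1119
1119 - 639 = 480

CDLXXX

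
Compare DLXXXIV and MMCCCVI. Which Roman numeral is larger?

DLXXXIV = 584
MMCCCVI = 2306
2306 is larger

MMCCCVI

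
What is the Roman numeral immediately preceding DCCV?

DCCV = 705, so the previous integer is 705 - 1 = 704

DCCIV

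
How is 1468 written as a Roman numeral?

Convert 1468 to Roman numerals:
  1468 contains 1×1000 (M)
  468 contains 1×400 (CD)
  68 contains 1×50 (L)
  18 contains 1×10 (X)
  8 contains 1×5 (V)
  3 contains 3×1 (III)

MCDLXVIII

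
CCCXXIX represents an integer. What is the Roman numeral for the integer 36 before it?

CCCXXIX = 329
329 - 36 = 293

CCXCIII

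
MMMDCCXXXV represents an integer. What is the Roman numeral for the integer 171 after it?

MMMDCCXXXV = 3735
3735 + 171 = 3906

MMMCMVI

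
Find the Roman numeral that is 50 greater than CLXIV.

CLXIV = 164
164 + 50 = 214

CCXIV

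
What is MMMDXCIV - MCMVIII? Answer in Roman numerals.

MMMDXCIV = 3594
MCMVIII = 1908
3594 - 1908 = 1686

MDCLXXXVI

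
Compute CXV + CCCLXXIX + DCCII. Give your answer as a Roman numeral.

CXV = 115, CCCLXXIX = 379, DCCII = 702
115 + 379 = 494
494 + 702 = 1196

MCXCVI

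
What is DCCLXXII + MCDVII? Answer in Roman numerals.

DCCLXXII = 772
MCDVII = 1407
772 + 1407 = 2179

MMCLXXIX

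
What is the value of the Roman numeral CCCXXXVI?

CCCXXXVI: C=100, C=100, C=100, X=10, X=10, X=10, V=5, I=1
100 + 100 + 100 + 10 + 10 + 10 + 5 + 1 = 336

336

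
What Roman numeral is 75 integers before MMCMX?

MMCMX = 2910
2910 - 75 = 2835

MMDCCCXXXV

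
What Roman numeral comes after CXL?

CXL = 140; next is 141

CXLI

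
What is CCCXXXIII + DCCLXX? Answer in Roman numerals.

CCCXXXIII = 333
DCCLXX = 770
333 + 770 = 1103

MCIII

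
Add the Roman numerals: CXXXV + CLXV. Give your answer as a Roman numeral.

CXXXV = 135
CLXV = 165
135 + 165 = 300

CCC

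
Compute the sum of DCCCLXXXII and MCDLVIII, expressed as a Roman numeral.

DCCCLXXXII = 882
MCDLVIII = 1458
882 + 1458 = 2340

MMCCCXL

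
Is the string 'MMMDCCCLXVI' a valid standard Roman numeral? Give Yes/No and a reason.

'MMMDCCCLXVI': Check the rules: uses only the symbols I, V, X, L, C, D, M; no symbol is repeated more than three times in a row; V, L and D each appear at most once; no smaller symbol precedes a larger one (values never increase from left to right). Value: M (1000) + M (1000) + M (1000) + D (500) + C (100) + C (100) + C (100) + L (50) + X (10) + V (5) + I (1) = 3866. So it is a valid standard Roman numeral.

Yes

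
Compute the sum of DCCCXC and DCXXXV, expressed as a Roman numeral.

DCCCXC = 890
DCXXXV = 635
890 + 635 = 1525

MDXXV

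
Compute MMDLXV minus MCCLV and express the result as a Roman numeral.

MMDLXV = 2565
MCCLV = 1255
2565 - 1255 = 1310

MCCCX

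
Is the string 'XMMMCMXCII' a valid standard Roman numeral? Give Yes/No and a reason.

'XMMMCMXCII': Invalid subtractive combination: XM

No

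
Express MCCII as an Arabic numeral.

MCCII: M=1000, C=100, C=100, I=1, I=1
1000 + 100 + 100 + 1 + 1 = 1202

1202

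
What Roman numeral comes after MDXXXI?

MDXXXI = 1531; next is 1532

MDXXXII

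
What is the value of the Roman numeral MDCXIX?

MDCXIX: M=1000, D=500, C=100, X=10, IX=9
1000 + 500 + 100 + 10 + 9 = 1619

1619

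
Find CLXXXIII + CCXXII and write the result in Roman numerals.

CLXXXIII = 183
CCXXII = 222
183 + 222 = 405

CDV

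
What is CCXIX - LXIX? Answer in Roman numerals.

CCXIX = 219
LXIX = 69
219 - 69 = 150

CL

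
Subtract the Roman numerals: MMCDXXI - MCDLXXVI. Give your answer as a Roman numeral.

MMCDXXI = 2421
MCDLXXVI = 1476
2421 - 1476 = 945

CMXLV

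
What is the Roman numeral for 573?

Convert 573 to Roman numerals:
  573 contains 1×500 (D)
  73 contains 1×50 (L)
  23 contains 2×10 (XX)
  3 contains 3×1 (III)

DLXXIII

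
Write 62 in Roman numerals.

Convert 62 to Roman numerals:
  62 contains 1×50 (L)
  12 contains 1×10 (X)
  2 contains 2×1 (II)

LXII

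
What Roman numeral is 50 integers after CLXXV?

CLXXV = 175
175 + 50 = 225

CCXXV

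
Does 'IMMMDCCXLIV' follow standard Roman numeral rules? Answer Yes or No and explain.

'IMMMDCCXLIV': Invalid subtractive combination: IM

No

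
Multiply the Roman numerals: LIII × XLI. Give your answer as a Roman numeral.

LIII = 53
XLI = 41
53 × 41 = 2173

MMCLXXIII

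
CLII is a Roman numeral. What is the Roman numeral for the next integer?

CLII = 152; next is 153

CLIII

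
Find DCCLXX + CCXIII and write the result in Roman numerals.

DCCLXX = 770
CCXIII = 213
770 + 213 = 983

CMLXXXIII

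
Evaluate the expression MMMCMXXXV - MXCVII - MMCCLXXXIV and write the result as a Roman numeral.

MMMCMXXXV = 3935, MXCVII = 1097, MMCCLXXXIV = 2284
3935 - 1097 = 2838
2838 - 2284 = 554

DLIV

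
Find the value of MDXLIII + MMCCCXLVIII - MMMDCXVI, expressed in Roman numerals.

MDXLIII = 1543, MMCCCXLVIII = 2348, MMMDCXVI = 3616
1543 + 2348 = 3891
3891 - 3616 = 275

CCLXXV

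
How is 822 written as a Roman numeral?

Convert 822 to Roman numerals:
  822 contains 1×500 (D)
  322 contains 3×100 (CCC)
  22 contains 2×10 (XX)
  2 contains 2×1 (II)

DCCCXXII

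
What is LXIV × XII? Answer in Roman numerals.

LXIV = 64
XII = 12
64 × 12 = 768

DCCLXVIII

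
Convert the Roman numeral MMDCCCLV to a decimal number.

MMDCCCLV: M=1000, M=1000, D=500, C=100, C=100, C=100, L=50, V=5
1000 + 1000 + 500 + 100 + 100 + 100 + 50 + 5 = 2855

2855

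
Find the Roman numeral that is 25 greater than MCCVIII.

MCCVIII = 1208
1208 + 25 = 1233

MCCXXXIII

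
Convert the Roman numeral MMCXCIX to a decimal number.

MMCXCIX: M=1000, M=1000, C=100, XC=90, IX=9
1000 + 1000 + 100 + 90 + 9 = 2199

2199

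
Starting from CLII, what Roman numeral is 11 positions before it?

CLII = 152
152 - 11 = 141

CXLI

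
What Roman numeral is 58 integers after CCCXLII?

CCCXLII = 342
342 + 58 = 400

CD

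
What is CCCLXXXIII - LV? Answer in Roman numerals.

CCCLXXXIII = 383
LV = 55
383 - 55 = 328

CCCXXVIII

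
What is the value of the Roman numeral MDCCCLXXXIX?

MDCCCLXXXIX: M=1000, D=500, C=100, C=100, C=100, L=50, X=10, X=10, X=10, IX=9
1000 + 500 + 100 + 100 + 100 + 50 + 10 + 10 + 10 + 9 = 1889

1889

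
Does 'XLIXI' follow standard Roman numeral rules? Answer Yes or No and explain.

'XLIXI': I cannot come right after the subtractive pair IX: once I is subtracted in IX, the next symbol must be smaller than I

No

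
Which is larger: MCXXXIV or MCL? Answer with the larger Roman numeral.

MCXXXIV = 1134
MCL = 1150
1150 is larger

MCL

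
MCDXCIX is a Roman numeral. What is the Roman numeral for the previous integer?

MCDXCIX = 1499; previous is 1498

MCDXCVIII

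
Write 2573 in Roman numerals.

Convert 2573 to Roman numerals:
  2573 contains 2×1000 (MM)
  573 contains 1×500 (D)
  73 contains 1×50 (L)
  23 contains 2×10 (XX)
  3 contains 3×1 (III)

MMDLXXIII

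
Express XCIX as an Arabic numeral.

XCIX: XC=90, IX=9
90 + 9 = 99

99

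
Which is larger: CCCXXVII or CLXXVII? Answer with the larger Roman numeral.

CCCXXVII = 327
CLXXVII = 177
327 is larger

CCCXXVII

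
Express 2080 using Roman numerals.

Convert 2080 to Roman numerals:
  2080 contains 2×1000 (MM)
  80 contains 1×50 (L)
  30 contains 3×10 (XXX)

MMLXXX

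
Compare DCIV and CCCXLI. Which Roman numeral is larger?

DCIV = 604
CCCXLI = 341
604 is larger

DCIV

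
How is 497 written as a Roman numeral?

Convert 497 to Roman numerals:
  497 contains 1×400 (CD)
  97 contains 1×90 (XC)
  7 contains 1×5 (V)
  2 contains 2×1 (II)

CDXCVII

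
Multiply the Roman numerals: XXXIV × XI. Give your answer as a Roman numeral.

XXXIV = 34
XI = 11
34 × 11 = 374

CCCLXXIV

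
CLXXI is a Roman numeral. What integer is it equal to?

CLXXI: C=100, L=50, X=10, X=10, I=1
100 + 50 + 10 + 10 + 1 = 171

171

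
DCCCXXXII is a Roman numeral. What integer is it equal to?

DCCCXXXII: D=500, C=100, C=100, C=100, X=10, X=10, X=10, I=1, I=1
500 + 100 + 100 + 100 + 10 + 10 + 10 + 1 + 1 = 832

832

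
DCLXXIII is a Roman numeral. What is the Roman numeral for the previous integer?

DCLXXIII = 673, so the previous integer is 673 - 1 = 672

DCLXXII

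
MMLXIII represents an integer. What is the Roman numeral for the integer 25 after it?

MMLXIII = 2063
2063 + 25 = 2088

MMLXXXVIII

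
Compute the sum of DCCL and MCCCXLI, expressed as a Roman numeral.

DCCL = 750
MCCCXLI = 1341
750 + 1341 = 2091

MMXCI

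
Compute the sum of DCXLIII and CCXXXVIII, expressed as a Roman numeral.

DCXLIII = 643
CCXXXVIII = 238
643 + 238 = 881

DCCCLXXXI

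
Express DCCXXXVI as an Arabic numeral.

DCCXXXVI: D=500, C=100, C=100, X=10, X=10, X=10, V=5, I=1
500 + 100 + 100 + 10 + 10 + 10 + 5 + 1 = 736

736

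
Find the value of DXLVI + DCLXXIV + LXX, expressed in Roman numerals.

DXLVI = 546, DCLXXIV = 674, LXX = 70
546 + 674 = 1220
1220 + 70 = 1290

MCCXC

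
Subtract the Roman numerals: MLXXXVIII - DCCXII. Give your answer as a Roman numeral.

MLXXXVIII = 1088
DCCXII = 712
1088 - 712 = 376

CCCLXXVI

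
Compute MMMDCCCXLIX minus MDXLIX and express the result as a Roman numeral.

MMMDCCCXLIX = 3849
MDXLIX = 1549
3849 - 1549 = 2300

MMCCC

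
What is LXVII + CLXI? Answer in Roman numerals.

LXVII = 67
CLXI = 161
67 + 161 = 228

CCXXVIII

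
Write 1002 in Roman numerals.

Convert 1002 to Roman numerals:
  1002 contains 1×1000 (M)
  2 contains 2×1 (II)

MII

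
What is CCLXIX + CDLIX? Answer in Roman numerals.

CCLXIX = 269
CDLIX = 459
269 + 459 = 728

DCCXXVIII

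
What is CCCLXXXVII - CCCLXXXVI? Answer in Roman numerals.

CCCLXXXVII = 387
CCCLXXXVI = 386
387 - 386 = 1

I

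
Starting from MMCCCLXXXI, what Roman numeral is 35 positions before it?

MMCCCLXXXI = 2381
2381 - 35 = 2346

MMCCCXLVI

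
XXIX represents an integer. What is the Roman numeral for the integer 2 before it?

XXIX = 29
29 - 2 = 27

XXVII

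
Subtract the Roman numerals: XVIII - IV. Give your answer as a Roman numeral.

XVIII = 18
IV = 4
18 - 4 = 14

XIV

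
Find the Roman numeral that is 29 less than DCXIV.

DCXIV = 614
614 - 29 = 585

DLXXXV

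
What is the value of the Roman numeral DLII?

DLII: D=500, L=50, I=1, I=1
500 + 50 + 1 + 1 = 552

552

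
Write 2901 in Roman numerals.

Convert 2901 to Roman numerals:
  2901 contains 2×1000 (MM)
  901 contains 1×900 (CM)
  1 contains 1×1 (I)

MMCMI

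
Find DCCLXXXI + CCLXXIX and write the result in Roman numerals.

DCCLXXXI = 781
CCLXXIX = 279
781 + 279 = 1060

MLX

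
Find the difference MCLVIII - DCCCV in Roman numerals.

MCLVIII = 1158
DCCCV = 805
1158 - 805 = 353

CCCLIII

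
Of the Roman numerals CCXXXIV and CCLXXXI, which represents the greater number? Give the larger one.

CCXXXIV = 234
CCLXXXI = 281
281 is larger

CCLXXXI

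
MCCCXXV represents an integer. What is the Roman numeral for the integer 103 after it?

MCCCXXV = 1325
1325 + 103 = 1428

MCDXXVIII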